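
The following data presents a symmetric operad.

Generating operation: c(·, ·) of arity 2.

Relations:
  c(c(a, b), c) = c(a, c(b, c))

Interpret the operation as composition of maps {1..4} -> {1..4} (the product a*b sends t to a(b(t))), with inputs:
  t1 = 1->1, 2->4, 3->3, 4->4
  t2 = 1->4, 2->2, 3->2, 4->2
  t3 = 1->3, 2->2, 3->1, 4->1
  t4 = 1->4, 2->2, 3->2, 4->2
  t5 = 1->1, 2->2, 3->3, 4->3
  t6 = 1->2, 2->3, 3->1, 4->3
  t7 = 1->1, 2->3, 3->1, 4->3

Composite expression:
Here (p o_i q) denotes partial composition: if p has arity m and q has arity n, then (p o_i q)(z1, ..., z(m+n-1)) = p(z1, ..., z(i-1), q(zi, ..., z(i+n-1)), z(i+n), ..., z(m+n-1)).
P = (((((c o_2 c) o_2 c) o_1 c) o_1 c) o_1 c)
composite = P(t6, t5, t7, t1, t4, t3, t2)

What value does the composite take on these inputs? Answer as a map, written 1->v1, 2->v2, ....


1->1, 2->1, 3->1, 4->1

c(t6, t5) = 1->2, 2->3, 3->1, 4->1
c(c(t6, t5), t7) = 1->2, 2->1, 3->2, 4->1
c(c(c(t6, t5), t7), t1) = 1->2, 2->1, 3->2, 4->1
c(t4, t3) = 1->2, 2->2, 3->4, 4->4
c(c(t4, t3), t2) = 1->4, 2->2, 3->2, 4->2
c(c(c(c(t6, t5), t7), t1), c(c(t4, t3), t2)) = 1->1, 2->1, 3->1, 4->1


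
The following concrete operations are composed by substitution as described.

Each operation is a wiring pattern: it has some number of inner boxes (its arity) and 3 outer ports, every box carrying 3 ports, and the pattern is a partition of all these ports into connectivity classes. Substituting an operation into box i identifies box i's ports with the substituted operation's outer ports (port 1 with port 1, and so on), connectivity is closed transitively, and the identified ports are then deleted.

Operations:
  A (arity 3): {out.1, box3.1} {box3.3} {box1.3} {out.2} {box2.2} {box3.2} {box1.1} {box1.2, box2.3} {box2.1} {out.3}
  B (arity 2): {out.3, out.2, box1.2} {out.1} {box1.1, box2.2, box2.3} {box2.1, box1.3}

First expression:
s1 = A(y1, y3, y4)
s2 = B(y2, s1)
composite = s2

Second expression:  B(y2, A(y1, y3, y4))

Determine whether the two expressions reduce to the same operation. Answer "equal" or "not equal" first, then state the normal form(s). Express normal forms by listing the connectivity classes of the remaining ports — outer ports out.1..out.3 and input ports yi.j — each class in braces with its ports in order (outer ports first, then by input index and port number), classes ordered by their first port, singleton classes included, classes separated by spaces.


In normal form, the first expression is {out.1} {out.2, out.3, y2.2} {y1.1} {y1.2, y3.3} {y1.3} {y2.1} {y2.3, y4.1} {y3.1} {y3.2} {y4.2} {y4.3}
In normal form, the second expression is {out.1} {out.2, out.3, y2.2} {y1.1} {y1.2, y3.3} {y1.3} {y2.1} {y2.3, y4.1} {y3.1} {y3.2} {y4.2} {y4.3}
Same normal form: equal.

equal; the common form is {out.1} {out.2, out.3, y2.2} {y1.1} {y1.2, y3.3} {y1.3} {y2.1} {y2.3, y4.1} {y3.1} {y3.2} {y4.2} {y4.3}


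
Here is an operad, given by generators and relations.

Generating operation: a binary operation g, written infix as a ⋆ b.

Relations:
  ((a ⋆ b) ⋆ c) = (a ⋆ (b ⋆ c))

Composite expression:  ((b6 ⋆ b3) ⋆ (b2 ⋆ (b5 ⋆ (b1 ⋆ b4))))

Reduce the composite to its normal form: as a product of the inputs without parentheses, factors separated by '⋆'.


b6 ⋆ b3 ⋆ b2 ⋆ b5 ⋆ b1 ⋆ b4

Every regrouping of g is equal, so read the b-inputs in written order.
(b6 ⋆ b3) reduces to b6 ⋆ b3
(b1 ⋆ b4) reduces to b1 ⋆ b4
(b5 ⋆ (b1 ⋆ b4)) reduces to b5 ⋆ b1 ⋆ b4
(b2 ⋆ (b5 ⋆ (b1 ⋆ b4))) reduces to b2 ⋆ b5 ⋆ b1 ⋆ b4
((b6 ⋆ b3) ⋆ (b2 ⋆ (b5 ⋆ (b1 ⋆ b4)))) reduces to b6 ⋆ b3 ⋆ b2 ⋆ b5 ⋆ b1 ⋆ b4


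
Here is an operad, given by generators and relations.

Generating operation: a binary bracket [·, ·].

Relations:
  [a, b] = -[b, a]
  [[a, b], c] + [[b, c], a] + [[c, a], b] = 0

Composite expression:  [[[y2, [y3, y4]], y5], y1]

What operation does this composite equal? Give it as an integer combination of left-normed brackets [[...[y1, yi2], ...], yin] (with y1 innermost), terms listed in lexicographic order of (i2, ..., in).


-[[[[y1, y2], y3], y4], y5] + [[[[y1, y2], y4], y3], y5] + [[[[y1, y3], y4], y2], y5] - [[[[y1, y4], y3], y2], y5] + [[[[y1, y5], y2], y3], y4] - [[[[y1, y5], y2], y4], y3] - [[[[y1, y5], y3], y4], y2] + [[[[y1, y5], y4], y3], y2]

In the tensor algebra, words opening y1 carry the y1-anchored form.
Composite bracket: [[[y2, [y3, y4]], y5], y1]
Applying ab - ba throughout gives 16 signed words (2^4 = 16).
Coefficients come from the y1-initial words:
  sign of y1y2y3y4y5 is -1, so it contributes -[[[[y1, y2], y3], y4], y5]
  sign of y1y2y4y3y5 is +1, so it contributes +[[[[y1, y2], y4], y3], y5]
  sign of y1y3y4y2y5 is +1, so it contributes +[[[[y1, y3], y4], y2], y5]
  sign of y1y4y3y2y5 is -1, so it contributes -[[[[y1, y4], y3], y2], y5]
  sign of y1y5y2y3y4 is +1, so it contributes +[[[[y1, y5], y2], y3], y4]
  sign of y1y5y2y4y3 is -1, so it contributes -[[[[y1, y5], y2], y4], y3]
  sign of y1y5y3y4y2 is -1, so it contributes -[[[[y1, y5], y3], y4], y2]
  sign of y1y5y4y3y2 is +1, so it contributes +[[[[y1, y5], y4], y3], y2]


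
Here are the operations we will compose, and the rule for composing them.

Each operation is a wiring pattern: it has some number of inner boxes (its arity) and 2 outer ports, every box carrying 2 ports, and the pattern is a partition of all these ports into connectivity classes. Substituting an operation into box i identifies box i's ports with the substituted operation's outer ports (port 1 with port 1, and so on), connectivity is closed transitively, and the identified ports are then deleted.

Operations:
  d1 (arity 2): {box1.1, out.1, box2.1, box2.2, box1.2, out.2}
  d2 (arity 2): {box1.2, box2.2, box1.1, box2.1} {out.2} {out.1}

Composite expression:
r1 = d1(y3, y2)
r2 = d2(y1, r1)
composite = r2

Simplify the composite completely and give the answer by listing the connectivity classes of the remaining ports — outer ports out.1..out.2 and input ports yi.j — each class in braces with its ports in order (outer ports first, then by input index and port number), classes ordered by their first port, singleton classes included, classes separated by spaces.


{out.1} {out.2} {y1.1, y1.2, y2.1, y2.2, y3.1, y3.2}

Reachability decides: close wires over d2-identified ports.
stage d1: inputs (y3, y2), connectivity {out.1, out.2, y2.1, y2.2, y3.1, y3.2}, out.j its boundary
stage d2: inputs (y1, y3, y2), connectivity {out.1} {out.2} {y1.1, y1.2, y2.1, y2.2, y3.1, y3.2}, out.j its boundary


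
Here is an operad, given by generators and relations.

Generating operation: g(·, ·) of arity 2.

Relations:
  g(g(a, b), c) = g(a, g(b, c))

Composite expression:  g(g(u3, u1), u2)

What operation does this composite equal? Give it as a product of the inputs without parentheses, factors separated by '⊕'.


u3 ⊕ u1 ⊕ u2

Every regrouping of g is equal, so read the u-inputs in written order.
g(u3, u1) flattens to u3 ⊕ u1
g(g(u3, u1), u2) flattens to u3 ⊕ u1 ⊕ u2


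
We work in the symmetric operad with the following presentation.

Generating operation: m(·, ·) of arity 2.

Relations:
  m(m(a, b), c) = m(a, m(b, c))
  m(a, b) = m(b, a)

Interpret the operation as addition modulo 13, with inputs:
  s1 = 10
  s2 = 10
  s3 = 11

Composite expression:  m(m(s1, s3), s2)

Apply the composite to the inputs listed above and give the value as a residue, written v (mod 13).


m(s1, s3) = 8
m(m(s1, s3), s2) = 5

5 (mod 13)


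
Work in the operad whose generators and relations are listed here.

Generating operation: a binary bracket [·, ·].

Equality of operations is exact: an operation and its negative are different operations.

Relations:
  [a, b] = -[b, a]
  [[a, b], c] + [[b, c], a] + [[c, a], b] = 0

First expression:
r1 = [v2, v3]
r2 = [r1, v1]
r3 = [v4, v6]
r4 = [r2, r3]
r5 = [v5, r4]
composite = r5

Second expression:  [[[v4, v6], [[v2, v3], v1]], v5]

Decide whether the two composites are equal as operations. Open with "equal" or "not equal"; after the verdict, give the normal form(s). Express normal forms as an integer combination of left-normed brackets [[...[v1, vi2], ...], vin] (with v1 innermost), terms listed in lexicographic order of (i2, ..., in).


The first expression, normalized: [[[[[v1, v2], v3], v4], v6], v5] - [[[[[v1, v2], v3], v6], v4], v5] - [[[[[v1, v3], v2], v4], v6], v5] + [[[[[v1, v3], v2], v6], v4], v5]
The second expression, normalized: [[[[[v1, v2], v3], v4], v6], v5] - [[[[[v1, v2], v3], v6], v4], v5] - [[[[[v1, v3], v2], v4], v6], v5] + [[[[[v1, v3], v2], v6], v4], v5]
The forms coincide; equal.

equal; both compose to [[[[[v1, v2], v3], v4], v6], v5] - [[[[[v1, v2], v3], v6], v4], v5] - [[[[[v1, v3], v2], v4], v6], v5] + [[[[[v1, v3], v2], v6], v4], v5]


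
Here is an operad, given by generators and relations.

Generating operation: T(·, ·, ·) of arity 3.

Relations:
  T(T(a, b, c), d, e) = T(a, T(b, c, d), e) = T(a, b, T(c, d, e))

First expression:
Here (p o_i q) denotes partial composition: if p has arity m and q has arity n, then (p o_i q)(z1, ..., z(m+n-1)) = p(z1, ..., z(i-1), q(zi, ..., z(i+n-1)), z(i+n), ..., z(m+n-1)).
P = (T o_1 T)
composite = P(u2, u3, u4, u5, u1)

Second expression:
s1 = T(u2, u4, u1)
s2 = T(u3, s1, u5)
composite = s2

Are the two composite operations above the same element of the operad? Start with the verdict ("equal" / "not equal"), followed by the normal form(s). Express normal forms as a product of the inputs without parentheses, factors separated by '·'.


The first expression reduces to u2 · u3 · u4 · u5 · u1
The second expression reduces to u3 · u2 · u4 · u1 · u5
Different reductions; not equal.

not equal; the first gives u2 · u3 · u4 · u5 · u1 and the second u3 · u2 · u4 · u1 · u5


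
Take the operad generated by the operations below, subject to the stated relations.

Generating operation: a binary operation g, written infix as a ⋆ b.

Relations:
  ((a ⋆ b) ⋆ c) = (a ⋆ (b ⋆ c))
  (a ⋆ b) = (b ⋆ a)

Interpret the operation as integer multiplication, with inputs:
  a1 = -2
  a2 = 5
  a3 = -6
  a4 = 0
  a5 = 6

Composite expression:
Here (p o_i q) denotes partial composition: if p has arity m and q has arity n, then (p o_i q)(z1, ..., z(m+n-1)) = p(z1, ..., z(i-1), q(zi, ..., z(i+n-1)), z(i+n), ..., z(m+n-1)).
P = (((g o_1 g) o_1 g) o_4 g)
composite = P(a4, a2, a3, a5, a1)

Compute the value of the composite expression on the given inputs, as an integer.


(a4 ⋆ a2) = 0
((a4 ⋆ a2) ⋆ a3) = 0
(a5 ⋆ a1) = -12
(((a4 ⋆ a2) ⋆ a3) ⋆ (a5 ⋆ a1)) = 0

0


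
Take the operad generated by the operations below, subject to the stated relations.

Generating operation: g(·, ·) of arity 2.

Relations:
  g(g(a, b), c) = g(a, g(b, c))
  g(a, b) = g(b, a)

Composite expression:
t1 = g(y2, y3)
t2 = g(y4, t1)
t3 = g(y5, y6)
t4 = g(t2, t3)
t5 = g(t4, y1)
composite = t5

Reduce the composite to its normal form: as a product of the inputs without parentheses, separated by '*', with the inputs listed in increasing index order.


y1 * y2 * y3 * y4 * y5 * y6

Shape and order are irrelevant to g; the y-input set decides.
g(y2, y3) unparenthesizes to y2 * y3
g(y4, g(y2, y3)) unparenthesizes to y4 * y2 * y3
g(y5, y6) unparenthesizes to y5 * y6
g(g(y4, g(y2, y3)), g(y5, y6)) unparenthesizes to y4 * y2 * y3 * y5 * y6
g(g(g(y4, g(y2, y3)), g(y5, y6)), y1) unparenthesizes to y4 * y2 * y3 * y5 * y6 * y1
putting the inputs in ascending order: y1 * y2 * y3 * y4 * y5 * y6


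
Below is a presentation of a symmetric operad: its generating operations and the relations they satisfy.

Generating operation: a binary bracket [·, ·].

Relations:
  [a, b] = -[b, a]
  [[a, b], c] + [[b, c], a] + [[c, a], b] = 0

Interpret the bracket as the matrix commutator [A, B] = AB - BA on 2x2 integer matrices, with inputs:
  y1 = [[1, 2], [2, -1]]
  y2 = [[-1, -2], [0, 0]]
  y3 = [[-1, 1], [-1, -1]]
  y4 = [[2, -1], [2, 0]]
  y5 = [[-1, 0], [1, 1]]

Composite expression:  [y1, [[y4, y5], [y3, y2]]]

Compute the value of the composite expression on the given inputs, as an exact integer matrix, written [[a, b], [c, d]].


[[72, -36], [-36, -72]]

[y4, y5] = [[-1, -2], [-6, 1]]
[y3, y2] = [[-2, 1], [1, 2]]
[[y4, y5], [y3, y2]] = [[4, -10], [26, -4]]
[y1, [[y4, y5], [y3, y2]]] = [[72, -36], [-36, -72]]


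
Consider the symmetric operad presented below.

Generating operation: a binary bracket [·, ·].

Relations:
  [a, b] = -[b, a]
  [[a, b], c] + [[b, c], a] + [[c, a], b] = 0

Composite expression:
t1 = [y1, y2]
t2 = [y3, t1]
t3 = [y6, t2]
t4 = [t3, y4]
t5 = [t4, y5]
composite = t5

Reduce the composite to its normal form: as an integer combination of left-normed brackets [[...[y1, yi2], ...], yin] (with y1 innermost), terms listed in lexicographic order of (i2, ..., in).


In the tensor algebra, words opening y1 carry the y1-anchored form.
Composite bracket: [[[y6, [y3, [y1, y2]]], y4], y5]
The bracket unfolds into 32 signed words via [a, b] = ab - ba (2^5 = 32).
The y1-initial words carry the normal form:
  y1y2y3y6y4y5 (sign +1) contributes +[[[[[y1, y2], y3], y6], y4], y5]

[[[[[y1, y2], y3], y6], y4], y5]


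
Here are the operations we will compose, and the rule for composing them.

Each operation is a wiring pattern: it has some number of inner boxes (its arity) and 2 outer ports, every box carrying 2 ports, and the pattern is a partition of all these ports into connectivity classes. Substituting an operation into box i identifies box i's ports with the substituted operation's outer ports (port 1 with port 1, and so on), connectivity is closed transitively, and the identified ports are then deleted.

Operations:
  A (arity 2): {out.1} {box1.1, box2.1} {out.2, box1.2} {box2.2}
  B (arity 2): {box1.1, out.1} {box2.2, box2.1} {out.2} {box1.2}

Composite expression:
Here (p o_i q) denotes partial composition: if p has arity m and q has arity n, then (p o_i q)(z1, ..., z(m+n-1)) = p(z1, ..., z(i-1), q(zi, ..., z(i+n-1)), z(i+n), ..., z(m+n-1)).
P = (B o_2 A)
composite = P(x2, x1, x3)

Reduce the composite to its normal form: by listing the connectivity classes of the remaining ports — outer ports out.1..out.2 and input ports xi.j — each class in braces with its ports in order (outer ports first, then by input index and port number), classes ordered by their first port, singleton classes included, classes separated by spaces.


{out.1, x2.1} {out.2} {x1.1, x3.1} {x1.2} {x2.2} {x3.2}


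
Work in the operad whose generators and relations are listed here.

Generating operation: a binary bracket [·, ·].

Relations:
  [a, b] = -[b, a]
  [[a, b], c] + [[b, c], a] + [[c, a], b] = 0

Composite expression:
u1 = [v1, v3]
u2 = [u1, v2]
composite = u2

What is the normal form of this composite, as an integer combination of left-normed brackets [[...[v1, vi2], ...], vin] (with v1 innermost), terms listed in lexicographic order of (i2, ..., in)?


Expand each bracket as ab - ba; the v1-initial words give the coefficients.
Composite bracket: [[v1, v3], v2]
Applying ab - ba throughout gives 4 signed words (2^2 = 4).
Only words starting with v1 matter:
  sign of v1v3v2 is +1, so it contributes +[[v1, v3], v2]

[[v1, v3], v2]


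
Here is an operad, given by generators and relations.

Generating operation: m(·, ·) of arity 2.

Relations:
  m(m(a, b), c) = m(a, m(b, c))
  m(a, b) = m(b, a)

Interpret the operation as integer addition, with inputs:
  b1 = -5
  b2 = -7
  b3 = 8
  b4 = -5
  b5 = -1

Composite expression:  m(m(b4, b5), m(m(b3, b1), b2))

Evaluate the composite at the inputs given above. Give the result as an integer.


m(b4, b5) = -6
m(b3, b1) = 3
m(m(b3, b1), b2) = -4
m(m(b4, b5), m(m(b3, b1), b2)) = -10

-10


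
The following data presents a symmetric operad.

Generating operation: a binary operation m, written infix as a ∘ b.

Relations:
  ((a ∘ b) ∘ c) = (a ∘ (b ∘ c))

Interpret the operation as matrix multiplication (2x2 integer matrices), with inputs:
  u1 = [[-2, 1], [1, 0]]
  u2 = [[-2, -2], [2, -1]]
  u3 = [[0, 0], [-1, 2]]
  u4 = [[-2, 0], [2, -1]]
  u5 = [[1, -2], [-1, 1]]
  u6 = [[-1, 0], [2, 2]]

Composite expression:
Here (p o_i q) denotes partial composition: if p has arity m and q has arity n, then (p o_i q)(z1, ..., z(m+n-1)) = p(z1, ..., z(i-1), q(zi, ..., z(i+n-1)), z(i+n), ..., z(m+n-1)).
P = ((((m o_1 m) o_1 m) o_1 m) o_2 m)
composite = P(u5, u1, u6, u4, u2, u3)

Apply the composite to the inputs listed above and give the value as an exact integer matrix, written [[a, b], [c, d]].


[[-18, 36], [14, -28]]


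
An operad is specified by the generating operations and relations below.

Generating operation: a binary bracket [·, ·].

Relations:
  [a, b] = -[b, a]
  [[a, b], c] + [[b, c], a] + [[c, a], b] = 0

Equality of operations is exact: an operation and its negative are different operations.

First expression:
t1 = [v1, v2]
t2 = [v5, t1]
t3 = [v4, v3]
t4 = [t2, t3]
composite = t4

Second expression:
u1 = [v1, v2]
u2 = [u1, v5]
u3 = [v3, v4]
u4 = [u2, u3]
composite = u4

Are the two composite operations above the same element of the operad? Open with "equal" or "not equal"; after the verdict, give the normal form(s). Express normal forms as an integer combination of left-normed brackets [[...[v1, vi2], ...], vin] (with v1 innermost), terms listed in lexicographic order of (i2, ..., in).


The first expression reduces to [[[[v1, v2], v5], v3], v4] - [[[[v1, v2], v5], v4], v3]
The second expression reduces to [[[[v1, v2], v5], v3], v4] - [[[[v1, v2], v5], v4], v3]
One common form — equal.

equal; the common form is [[[[v1, v2], v5], v3], v4] - [[[[v1, v2], v5], v4], v3]


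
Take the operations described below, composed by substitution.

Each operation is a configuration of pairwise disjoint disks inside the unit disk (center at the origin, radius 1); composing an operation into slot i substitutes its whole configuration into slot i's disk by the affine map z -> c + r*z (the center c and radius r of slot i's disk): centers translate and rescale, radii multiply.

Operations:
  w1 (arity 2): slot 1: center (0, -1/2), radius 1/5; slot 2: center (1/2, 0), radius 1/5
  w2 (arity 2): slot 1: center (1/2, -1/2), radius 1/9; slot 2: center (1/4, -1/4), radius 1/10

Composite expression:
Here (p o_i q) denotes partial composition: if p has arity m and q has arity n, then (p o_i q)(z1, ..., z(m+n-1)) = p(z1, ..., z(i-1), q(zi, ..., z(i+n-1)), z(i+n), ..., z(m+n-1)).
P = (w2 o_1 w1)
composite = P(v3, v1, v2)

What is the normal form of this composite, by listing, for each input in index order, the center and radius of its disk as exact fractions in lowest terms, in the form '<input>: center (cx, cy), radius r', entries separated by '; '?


v1: center (5/9, -1/2), radius 1/45; v2: center (1/4, -1/4), radius 1/10; v3: center (1/2, -5/9), radius 1/45

Affine substitution under w2: radii multiply and v-centers shift.
v3 passes through 2 substitutions, ending at center (1/2, -5/9), radius 1/45
v1 passes through 2 substitutions, ending at center (5/9, -1/2), radius 1/45
v2 passes through 1 substitution, ending at center (1/4, -1/4), radius 1/10


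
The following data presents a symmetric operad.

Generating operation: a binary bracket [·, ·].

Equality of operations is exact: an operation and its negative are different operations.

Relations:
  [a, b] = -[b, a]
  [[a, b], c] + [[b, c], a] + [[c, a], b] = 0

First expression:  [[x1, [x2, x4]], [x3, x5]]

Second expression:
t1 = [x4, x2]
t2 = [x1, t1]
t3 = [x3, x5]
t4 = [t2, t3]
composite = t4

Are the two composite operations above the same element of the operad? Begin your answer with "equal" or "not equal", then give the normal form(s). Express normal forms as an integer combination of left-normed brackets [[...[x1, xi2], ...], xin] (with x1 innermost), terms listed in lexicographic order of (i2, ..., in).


The first composite normalizes to [[[[x1, x2], x4], x3], x5] - [[[[x1, x2], x4], x5], x3] - [[[[x1, x4], x2], x3], x5] + [[[[x1, x4], x2], x5], x3]
The second composite normalizes to -[[[[x1, x2], x4], x3], x5] + [[[[x1, x2], x4], x5], x3] + [[[[x1, x4], x2], x3], x5] - [[[[x1, x4], x2], x5], x3]
No match — not equal.

not equal — first [[[[x1, x2], x4], x3], x5] - [[[[x1, x2], x4], x5], x3] - [[[[x1, x4], x2], x3], x5] + [[[[x1, x4], x2], x5], x3], second -[[[[x1, x2], x4], x3], x5] + [[[[x1, x2], x4], x5], x3] + [[[[x1, x4], x2], x3], x5] - [[[[x1, x4], x2], x5], x3]


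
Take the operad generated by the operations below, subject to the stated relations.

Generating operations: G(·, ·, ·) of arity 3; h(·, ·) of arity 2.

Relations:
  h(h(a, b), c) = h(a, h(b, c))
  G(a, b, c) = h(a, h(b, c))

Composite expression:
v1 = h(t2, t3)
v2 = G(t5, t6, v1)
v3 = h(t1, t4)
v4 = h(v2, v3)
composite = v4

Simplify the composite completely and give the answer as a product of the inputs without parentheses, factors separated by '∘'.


t5 ∘ t6 ∘ t2 ∘ t3 ∘ t1 ∘ t4


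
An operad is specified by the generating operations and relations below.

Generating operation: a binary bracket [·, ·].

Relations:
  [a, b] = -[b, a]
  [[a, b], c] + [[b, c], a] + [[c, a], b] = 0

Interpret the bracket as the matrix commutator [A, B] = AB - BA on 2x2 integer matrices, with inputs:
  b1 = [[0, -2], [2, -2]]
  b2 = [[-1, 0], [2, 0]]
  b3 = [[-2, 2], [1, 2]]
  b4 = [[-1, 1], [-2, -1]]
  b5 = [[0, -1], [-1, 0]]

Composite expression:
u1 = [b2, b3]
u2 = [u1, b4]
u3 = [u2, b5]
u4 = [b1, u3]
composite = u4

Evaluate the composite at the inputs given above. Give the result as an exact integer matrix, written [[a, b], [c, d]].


[b2, b3] = [[-4, -2], [-7, 4]]
[[b2, b3], b4] = [[11, -8], [-16, -11]]
[[[b2, b3], b4], b5] = [[-8, -22], [22, 8]]
[b1, [[[b2, b3], b4], b5]] = [[0, -76], [-76, 0]]

[[0, -76], [-76, 0]]


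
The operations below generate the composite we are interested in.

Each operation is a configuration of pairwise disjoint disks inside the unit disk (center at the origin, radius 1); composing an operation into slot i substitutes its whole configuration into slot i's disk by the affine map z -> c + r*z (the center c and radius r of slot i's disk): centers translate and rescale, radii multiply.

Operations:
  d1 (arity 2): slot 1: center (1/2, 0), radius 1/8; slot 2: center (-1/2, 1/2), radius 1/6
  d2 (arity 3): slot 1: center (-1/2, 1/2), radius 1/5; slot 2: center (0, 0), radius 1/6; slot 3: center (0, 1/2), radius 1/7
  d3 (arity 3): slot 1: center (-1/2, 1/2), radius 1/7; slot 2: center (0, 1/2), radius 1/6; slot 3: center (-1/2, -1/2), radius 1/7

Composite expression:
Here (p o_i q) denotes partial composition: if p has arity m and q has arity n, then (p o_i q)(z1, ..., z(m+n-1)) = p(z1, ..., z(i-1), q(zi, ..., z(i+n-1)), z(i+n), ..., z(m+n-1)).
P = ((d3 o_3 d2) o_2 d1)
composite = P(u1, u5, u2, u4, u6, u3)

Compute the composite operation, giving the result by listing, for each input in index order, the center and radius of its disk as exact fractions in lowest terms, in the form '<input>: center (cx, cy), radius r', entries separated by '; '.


u1: center (-1/2, 1/2), radius 1/7; u2: center (-1/12, 7/12), radius 1/36; u3: center (-1/2, -3/7), radius 1/49; u4: center (-4/7, -3/7), radius 1/35; u5: center (1/12, 1/2), radius 1/48; u6: center (-1/2, -1/2), radius 1/42

Each u-disk chains the slot maps above it in d3; radii multiply.
input u1: composing its 1 substitution step yields center (-1/2, 1/2), radius 1/7
input u5: composing its 2 substitution steps yields center (1/12, 1/2), radius 1/48
input u2: composing its 2 substitution steps yields center (-1/12, 7/12), radius 1/36
input u4: composing its 2 substitution steps yields center (-4/7, -3/7), radius 1/35
input u6: composing its 2 substitution steps yields center (-1/2, -1/2), radius 1/42
input u3: composing its 2 substitution steps yields center (-1/2, -3/7), radius 1/49


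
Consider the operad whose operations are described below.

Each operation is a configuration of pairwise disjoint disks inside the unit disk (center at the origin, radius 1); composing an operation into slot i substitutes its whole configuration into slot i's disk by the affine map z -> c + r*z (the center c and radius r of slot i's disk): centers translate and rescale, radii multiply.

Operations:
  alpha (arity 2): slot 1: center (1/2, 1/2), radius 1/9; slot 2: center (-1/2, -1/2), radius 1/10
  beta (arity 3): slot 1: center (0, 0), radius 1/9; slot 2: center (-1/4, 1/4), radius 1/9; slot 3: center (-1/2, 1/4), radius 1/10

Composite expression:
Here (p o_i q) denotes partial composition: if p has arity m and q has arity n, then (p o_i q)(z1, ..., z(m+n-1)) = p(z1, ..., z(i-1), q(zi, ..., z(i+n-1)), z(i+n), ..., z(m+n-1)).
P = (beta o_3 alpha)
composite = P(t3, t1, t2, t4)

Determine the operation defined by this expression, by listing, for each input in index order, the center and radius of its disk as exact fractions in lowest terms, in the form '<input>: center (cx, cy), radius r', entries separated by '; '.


t1: center (-1/4, 1/4), radius 1/9; t2: center (-9/20, 3/10), radius 1/90; t3: center (0, 0), radius 1/9; t4: center (-11/20, 1/5), radius 1/100

Each t-disk chains the slot maps above it in beta; radii multiply.
t3: after 1 affine step, its disk has center (0, 0), radius 1/9
t1: after 1 affine step, its disk has center (-1/4, 1/4), radius 1/9
t2: after 2 affine steps, its disk has center (-9/20, 3/10), radius 1/90
t4: after 2 affine steps, its disk has center (-11/20, 1/5), radius 1/100


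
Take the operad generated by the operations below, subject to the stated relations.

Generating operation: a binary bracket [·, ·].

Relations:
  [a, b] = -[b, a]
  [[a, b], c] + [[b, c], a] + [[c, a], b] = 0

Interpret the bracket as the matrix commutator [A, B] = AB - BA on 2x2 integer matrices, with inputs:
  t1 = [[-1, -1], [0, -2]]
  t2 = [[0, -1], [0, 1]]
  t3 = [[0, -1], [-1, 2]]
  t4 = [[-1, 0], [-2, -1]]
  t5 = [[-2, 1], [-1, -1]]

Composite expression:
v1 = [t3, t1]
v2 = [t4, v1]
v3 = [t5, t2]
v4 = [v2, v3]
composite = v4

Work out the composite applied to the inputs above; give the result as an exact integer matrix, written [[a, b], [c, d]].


[[-8, 24], [-20, 8]]

[t3, t1] = [[-1, 3], [-1, 1]]
[t4, [t3, t1]] = [[6, 0], [4, -6]]
[t5, t2] = [[-1, 2], [1, 1]]
[[t4, [t3, t1]], [t5, t2]] = [[-8, 24], [-20, 8]]


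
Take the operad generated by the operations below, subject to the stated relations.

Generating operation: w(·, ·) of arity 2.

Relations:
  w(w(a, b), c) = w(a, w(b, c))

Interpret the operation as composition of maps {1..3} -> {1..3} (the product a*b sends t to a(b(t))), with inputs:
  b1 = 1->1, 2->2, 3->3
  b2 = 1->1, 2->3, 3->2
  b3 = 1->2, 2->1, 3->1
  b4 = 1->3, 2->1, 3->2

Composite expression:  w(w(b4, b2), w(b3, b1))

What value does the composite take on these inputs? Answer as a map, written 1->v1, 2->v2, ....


w(b4, b2) = 1->3, 2->2, 3->1
w(b3, b1) = 1->2, 2->1, 3->1
w(w(b4, b2), w(b3, b1)) = 1->2, 2->3, 3->3

1->2, 2->3, 3->3


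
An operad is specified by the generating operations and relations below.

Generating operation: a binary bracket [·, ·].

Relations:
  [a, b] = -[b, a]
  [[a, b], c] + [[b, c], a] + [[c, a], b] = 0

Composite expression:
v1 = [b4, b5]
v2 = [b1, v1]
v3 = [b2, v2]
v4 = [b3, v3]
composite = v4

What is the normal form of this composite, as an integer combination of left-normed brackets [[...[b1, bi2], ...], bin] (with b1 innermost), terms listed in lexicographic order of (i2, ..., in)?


[[[[b1, b4], b5], b2], b3] - [[[[b1, b5], b4], b2], b3]


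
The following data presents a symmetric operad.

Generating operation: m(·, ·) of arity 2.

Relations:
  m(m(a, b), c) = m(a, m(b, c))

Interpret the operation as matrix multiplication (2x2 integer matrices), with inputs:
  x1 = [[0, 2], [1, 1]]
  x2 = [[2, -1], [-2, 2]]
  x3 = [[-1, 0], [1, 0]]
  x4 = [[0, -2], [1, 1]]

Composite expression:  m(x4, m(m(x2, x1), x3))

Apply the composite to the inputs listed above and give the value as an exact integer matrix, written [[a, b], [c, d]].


m(x2, x1) = [[-1, 3], [2, -2]]
m(m(x2, x1), x3) = [[4, 0], [-4, 0]]
m(x4, m(m(x2, x1), x3)) = [[8, 0], [0, 0]]

[[8, 0], [0, 0]]


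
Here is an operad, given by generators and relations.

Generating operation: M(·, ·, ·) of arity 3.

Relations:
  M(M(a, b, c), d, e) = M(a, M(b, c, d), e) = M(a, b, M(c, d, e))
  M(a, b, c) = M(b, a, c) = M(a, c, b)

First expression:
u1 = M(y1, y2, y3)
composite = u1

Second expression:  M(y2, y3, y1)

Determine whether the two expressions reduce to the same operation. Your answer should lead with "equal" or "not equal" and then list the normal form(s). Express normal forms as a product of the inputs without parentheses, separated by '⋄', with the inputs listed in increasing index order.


equal: each reduces to y1 ⋄ y2 ⋄ y3

Normal form of the first expression: y1 ⋄ y2 ⋄ y3
Normal form of the second expression: y1 ⋄ y2 ⋄ y3
Both agree, so they are equal.


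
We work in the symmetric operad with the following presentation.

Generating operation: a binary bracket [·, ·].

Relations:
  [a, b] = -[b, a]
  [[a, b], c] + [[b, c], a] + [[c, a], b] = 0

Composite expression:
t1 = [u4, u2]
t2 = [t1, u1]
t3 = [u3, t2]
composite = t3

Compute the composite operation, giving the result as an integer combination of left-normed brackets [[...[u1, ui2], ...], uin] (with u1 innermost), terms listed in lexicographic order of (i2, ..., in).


-[[[u1, u2], u4], u3] + [[[u1, u4], u2], u3]

Skip Jacobi rewriting: expand, keep u1-initial words, read off terms.
Composite bracket: [u3, [[u4, u2], u1]]
Each bracket splits as ab - ba, giving 8 signed words (2^3 = 8).
Words beginning with u1 determine it all:
  u1u2u4u3 appears with sign -1, giving the term -[[[u1, u2], u4], u3]
  u1u4u2u3 appears with sign +1, giving the term +[[[u1, u4], u2], u3]


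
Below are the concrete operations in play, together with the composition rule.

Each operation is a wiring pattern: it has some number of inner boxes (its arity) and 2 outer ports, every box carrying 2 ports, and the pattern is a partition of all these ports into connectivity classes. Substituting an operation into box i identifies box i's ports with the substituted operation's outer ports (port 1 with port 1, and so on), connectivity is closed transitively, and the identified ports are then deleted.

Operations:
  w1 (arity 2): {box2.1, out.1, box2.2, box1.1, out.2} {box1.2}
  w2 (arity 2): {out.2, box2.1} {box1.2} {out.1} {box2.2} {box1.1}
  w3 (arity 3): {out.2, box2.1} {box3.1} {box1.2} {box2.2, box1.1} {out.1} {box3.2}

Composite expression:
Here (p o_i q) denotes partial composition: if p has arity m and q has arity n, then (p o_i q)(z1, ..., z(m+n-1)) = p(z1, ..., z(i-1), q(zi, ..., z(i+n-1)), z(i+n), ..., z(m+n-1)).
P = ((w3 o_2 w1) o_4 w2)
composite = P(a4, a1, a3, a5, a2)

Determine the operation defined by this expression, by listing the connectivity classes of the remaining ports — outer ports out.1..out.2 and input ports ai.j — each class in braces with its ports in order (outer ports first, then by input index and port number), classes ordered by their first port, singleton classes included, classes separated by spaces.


{out.1} {out.2, a1.1, a3.1, a3.2, a4.1} {a1.2} {a2.1} {a2.2} {a4.2} {a5.1} {a5.2}

Substituting into w3 glues patterns; closure does the rest.
through w1, on inputs (a1, a3): {out.1, out.2, a1.1, a3.1, a3.2} {a1.2} (out.j = stage outer ports)
through w2, on inputs (a5, a2): {out.1} {out.2, a2.1} {a2.2} {a5.1} {a5.2} (out.j = stage outer ports)
through w3, on inputs (a4, a1, a3, a5, a2): {out.1} {out.2, a1.1, a3.1, a3.2, a4.1} {a1.2} {a2.1} {a2.2} {a4.2} {a5.1} {a5.2} (out.j = stage outer ports)


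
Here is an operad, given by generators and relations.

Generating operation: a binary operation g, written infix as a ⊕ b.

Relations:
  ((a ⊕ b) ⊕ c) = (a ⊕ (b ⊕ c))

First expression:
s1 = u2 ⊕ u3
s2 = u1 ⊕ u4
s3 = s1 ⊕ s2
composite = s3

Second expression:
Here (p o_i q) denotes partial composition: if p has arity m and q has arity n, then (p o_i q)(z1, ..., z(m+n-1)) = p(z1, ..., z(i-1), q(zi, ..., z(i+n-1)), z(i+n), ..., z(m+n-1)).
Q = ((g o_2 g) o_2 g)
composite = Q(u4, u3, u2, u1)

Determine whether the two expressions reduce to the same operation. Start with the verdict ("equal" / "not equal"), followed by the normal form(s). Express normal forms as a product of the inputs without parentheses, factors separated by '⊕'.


Normal form of the first expression: u2 ⊕ u3 ⊕ u1 ⊕ u4
Normal form of the second expression: u4 ⊕ u3 ⊕ u2 ⊕ u1
They disagree, so not equal.

not equal: they reduce to u2 ⊕ u3 ⊕ u1 ⊕ u4 and u4 ⊕ u3 ⊕ u2 ⊕ u1


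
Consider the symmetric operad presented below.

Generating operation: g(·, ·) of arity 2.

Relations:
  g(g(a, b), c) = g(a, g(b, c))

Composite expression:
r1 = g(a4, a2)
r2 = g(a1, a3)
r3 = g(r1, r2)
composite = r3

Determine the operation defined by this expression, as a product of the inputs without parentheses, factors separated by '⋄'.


a4 ⋄ a2 ⋄ a1 ⋄ a3

Every regrouping of g is equal, so read the a-inputs in written order.
g(a4, a2) flattens to a4 ⋄ a2
g(a1, a3) flattens to a1 ⋄ a3
g(g(a4, a2), g(a1, a3)) flattens to a4 ⋄ a2 ⋄ a1 ⋄ a3


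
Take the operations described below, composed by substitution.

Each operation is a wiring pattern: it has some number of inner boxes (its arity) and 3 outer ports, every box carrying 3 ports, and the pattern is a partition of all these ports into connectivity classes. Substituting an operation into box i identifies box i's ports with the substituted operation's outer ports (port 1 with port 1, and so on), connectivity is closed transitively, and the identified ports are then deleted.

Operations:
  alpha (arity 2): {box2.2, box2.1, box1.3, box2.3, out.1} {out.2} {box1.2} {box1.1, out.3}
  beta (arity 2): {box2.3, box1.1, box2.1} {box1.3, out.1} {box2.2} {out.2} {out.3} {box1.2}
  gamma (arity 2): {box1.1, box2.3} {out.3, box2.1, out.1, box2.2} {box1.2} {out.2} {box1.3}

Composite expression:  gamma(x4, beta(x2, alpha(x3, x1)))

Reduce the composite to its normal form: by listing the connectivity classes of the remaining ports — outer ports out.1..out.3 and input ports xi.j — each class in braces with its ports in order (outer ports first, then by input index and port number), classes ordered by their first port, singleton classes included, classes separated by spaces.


{out.1, out.3, x2.3} {out.2} {x1.1, x1.2, x1.3, x2.1, x3.1, x3.3} {x2.2} {x3.2} {x4.1} {x4.2} {x4.3}

After gluing at gamma, chains via deleted ports link the x-ports.
alpha over (x3, x1) gives {out.1, x1.1, x1.2, x1.3, x3.3} {out.2} {out.3, x3.1} {x3.2}, out.j being that stage's outer ports
beta over (x2, x3, x1) gives {out.1, x2.3} {out.2} {out.3} {x1.1, x1.2, x1.3, x2.1, x3.1, x3.3} {x2.2} {x3.2}, out.j being that stage's outer ports
gamma over (x4, x2, x3, x1) gives {out.1, out.3, x2.3} {out.2} {x1.1, x1.2, x1.3, x2.1, x3.1, x3.3} {x2.2} {x3.2} {x4.1} {x4.2} {x4.3}, out.j being that stage's outer ports


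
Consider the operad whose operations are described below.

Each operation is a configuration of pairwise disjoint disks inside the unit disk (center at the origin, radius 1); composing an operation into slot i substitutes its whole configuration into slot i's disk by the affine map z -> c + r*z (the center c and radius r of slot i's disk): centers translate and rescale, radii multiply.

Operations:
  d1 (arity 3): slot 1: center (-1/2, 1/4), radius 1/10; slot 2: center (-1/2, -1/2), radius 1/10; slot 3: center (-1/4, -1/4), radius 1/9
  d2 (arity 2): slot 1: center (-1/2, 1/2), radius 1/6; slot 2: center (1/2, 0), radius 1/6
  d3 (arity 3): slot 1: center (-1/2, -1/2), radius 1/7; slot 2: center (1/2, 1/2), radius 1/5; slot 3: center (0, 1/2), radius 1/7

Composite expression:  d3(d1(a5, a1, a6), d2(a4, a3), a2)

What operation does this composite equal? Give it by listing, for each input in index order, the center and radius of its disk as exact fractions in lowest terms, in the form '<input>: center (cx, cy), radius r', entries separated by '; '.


a1: center (-4/7, -4/7), radius 1/70; a2: center (0, 1/2), radius 1/7; a3: center (3/5, 1/2), radius 1/30; a4: center (2/5, 3/5), radius 1/30; a5: center (-4/7, -13/28), radius 1/70; a6: center (-15/28, -15/28), radius 1/63

Follow each a-input down from d3: c' goes to c + r*c', radius to r*r'.
for a5, the 2-step affine chain lands on center (-4/7, -13/28), radius 1/70
for a1, the 2-step affine chain lands on center (-4/7, -4/7), radius 1/70
for a6, the 2-step affine chain lands on center (-15/28, -15/28), radius 1/63
for a4, the 2-step affine chain lands on center (2/5, 3/5), radius 1/30
for a3, the 2-step affine chain lands on center (3/5, 1/2), radius 1/30
for a2, the 1-step affine chain lands on center (0, 1/2), radius 1/7


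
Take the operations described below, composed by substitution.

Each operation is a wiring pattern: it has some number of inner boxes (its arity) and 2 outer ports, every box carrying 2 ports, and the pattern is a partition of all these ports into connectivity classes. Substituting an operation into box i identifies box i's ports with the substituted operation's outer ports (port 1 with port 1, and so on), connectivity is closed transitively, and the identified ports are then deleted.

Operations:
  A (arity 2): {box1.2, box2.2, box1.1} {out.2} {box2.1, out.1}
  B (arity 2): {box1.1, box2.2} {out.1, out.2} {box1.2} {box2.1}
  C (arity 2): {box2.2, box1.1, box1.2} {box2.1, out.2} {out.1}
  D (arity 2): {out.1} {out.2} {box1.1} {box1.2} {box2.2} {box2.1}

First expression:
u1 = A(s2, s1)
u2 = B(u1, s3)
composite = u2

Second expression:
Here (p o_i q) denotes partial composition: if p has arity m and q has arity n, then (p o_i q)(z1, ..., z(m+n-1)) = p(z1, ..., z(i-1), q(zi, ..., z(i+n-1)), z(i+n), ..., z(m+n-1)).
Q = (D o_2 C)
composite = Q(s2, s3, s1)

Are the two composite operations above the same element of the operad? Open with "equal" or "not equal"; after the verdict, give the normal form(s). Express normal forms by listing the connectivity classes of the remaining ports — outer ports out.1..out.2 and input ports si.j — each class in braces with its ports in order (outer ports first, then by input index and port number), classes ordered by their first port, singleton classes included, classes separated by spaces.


not equal: they reduce to {out.1, out.2} {s1.1, s3.2} {s1.2, s2.1, s2.2} {s3.1} and {out.1} {out.2} {s1.1} {s1.2, s3.1, s3.2} {s2.1} {s2.2}


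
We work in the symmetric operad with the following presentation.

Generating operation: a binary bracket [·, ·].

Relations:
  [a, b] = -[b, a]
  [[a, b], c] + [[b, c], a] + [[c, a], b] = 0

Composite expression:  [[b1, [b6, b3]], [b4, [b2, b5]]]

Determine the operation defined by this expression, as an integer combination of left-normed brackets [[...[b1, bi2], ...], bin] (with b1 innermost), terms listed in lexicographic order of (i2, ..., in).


[[[[[b1, b3], b6], b2], b5], b4] - [[[[[b1, b3], b6], b4], b2], b5] + [[[[[b1, b3], b6], b4], b5], b2] - [[[[[b1, b3], b6], b5], b2], b4] - [[[[[b1, b6], b3], b2], b5], b4] + [[[[[b1, b6], b3], b4], b2], b5] - [[[[[b1, b6], b3], b4], b5], b2] + [[[[[b1, b6], b3], b5], b2], b4]

A multilinear Lie element is pinned by b1-initial words (b1 innermost).
Composite bracket: [[b1, [b6, b3]], [b4, [b2, b5]]]
The bracket unfolds into 32 signed words via [a, b] = ab - ba (2^5 = 32).
Words beginning with b1 determine it all:
  b1b3b6b2b5b4 (sign +1) contributes +[[[[[b1, b3], b6], b2], b5], b4]
  b1b3b6b4b2b5 (sign -1) contributes -[[[[[b1, b3], b6], b4], b2], b5]
  b1b3b6b4b5b2 (sign +1) contributes +[[[[[b1, b3], b6], b4], b5], b2]
  b1b3b6b5b2b4 (sign -1) contributes -[[[[[b1, b3], b6], b5], b2], b4]
  b1b6b3b2b5b4 (sign -1) contributes -[[[[[b1, b6], b3], b2], b5], b4]
  b1b6b3b4b2b5 (sign +1) contributes +[[[[[b1, b6], b3], b4], b2], b5]
  b1b6b3b4b5b2 (sign -1) contributes -[[[[[b1, b6], b3], b4], b5], b2]
  b1b6b3b5b2b4 (sign +1) contributes +[[[[[b1, b6], b3], b5], b2], b4]


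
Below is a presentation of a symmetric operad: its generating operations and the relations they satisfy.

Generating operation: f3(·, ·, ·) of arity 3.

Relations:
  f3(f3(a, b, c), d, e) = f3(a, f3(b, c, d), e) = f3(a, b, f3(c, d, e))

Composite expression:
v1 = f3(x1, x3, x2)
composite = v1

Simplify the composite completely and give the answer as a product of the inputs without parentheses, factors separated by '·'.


x1 · x3 · x2

Associativity of f3 dissolves the nesting; only the x-input order survives.
f3(x1, x3, x2) unparenthesizes to x1 · x3 · x2
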